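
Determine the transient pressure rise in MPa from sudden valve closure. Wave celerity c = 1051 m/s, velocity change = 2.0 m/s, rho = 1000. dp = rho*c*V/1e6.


dp = 1000 * 1051 * 2.0 / 1e6 = 2.1020 MPa


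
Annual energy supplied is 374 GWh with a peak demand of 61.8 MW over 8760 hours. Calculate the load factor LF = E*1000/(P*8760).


LF = 374 * 1000 / (61.8 * 8760) = 0.6908


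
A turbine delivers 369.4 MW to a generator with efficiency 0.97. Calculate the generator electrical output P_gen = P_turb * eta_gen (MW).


P_gen = 369.4 * 0.97 = 358.3180 MW


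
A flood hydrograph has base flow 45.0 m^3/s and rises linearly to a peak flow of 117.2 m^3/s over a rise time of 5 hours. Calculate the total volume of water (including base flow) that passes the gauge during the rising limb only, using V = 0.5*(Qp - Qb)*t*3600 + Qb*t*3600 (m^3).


V = 0.5*(117.2 - 45.0)*5*3600 + 45.0*5*3600 = 1.4598e+06 m^3


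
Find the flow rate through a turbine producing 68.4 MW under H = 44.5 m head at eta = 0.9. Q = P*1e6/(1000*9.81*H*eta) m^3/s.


Q = 68.4 * 1e6 / (1000 * 9.81 * 44.5 * 0.9) = 174.0943 m^3/s


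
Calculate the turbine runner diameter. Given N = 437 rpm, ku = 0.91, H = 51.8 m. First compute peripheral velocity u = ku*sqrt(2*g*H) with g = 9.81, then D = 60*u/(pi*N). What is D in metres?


u = 0.91 * sqrt(2*9.81*51.8) = 29.0105 m/s
D = 60 * 29.0105 / (pi * 437) = 1.2679 m


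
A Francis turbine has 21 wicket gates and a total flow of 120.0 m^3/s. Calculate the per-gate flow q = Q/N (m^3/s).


q = 120.0 / 21 = 5.7143 m^3/s


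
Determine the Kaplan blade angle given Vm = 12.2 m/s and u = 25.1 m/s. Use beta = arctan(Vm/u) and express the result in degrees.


beta = arctan(12.2 / 25.1) = 25.9223 degrees


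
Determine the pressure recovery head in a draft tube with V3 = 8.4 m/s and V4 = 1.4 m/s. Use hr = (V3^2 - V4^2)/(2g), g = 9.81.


hr = (8.4^2 - 1.4^2) / (2*9.81) = 3.4964 m


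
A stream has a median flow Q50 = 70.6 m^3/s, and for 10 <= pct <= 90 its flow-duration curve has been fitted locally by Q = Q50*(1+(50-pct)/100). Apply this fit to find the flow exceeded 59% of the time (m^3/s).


Q = 70.6 * (1 + (50 - 59)/100) = 64.2460 m^3/s


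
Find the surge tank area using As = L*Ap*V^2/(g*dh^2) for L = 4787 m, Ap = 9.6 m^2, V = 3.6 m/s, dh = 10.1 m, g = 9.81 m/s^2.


As = 4787 * 9.6 * 3.6^2 / (9.81 * 10.1^2) = 595.1520 m^2


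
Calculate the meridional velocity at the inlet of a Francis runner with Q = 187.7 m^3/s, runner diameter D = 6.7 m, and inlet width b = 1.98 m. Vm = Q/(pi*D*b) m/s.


Vm = 187.7 / (pi * 6.7 * 1.98) = 4.5038 m/s


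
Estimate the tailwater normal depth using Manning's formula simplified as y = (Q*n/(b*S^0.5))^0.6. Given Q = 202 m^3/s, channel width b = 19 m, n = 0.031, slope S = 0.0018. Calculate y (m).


y = (202 * 0.031 / (19 * 0.0018^0.5))^0.6 = 3.4213 m


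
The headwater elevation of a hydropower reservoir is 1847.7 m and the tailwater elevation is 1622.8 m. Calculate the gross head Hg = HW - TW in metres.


Hg = 1847.7 - 1622.8 = 224.9000 m


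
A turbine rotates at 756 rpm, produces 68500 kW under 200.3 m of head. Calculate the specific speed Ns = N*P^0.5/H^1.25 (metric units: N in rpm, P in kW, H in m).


Ns = 756 * 68500^0.5 / 200.3^1.25 = 262.5826


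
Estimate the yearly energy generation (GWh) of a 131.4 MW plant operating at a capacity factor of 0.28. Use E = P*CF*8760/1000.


E = 131.4 * 0.28 * 8760 / 1000 = 322.2979 GWh


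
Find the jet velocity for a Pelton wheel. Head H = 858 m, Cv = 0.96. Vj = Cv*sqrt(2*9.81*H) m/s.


Vj = 0.96 * sqrt(2*9.81*858) = 124.5559 m/s


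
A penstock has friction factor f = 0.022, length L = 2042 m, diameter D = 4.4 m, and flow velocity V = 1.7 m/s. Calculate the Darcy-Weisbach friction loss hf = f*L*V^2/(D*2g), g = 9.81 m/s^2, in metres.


hf = 0.022 * 2042 * 1.7^2 / (4.4 * 2 * 9.81) = 1.5039 m


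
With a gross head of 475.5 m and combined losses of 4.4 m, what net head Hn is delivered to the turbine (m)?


Hn = 475.5 - 4.4 = 471.1000 m


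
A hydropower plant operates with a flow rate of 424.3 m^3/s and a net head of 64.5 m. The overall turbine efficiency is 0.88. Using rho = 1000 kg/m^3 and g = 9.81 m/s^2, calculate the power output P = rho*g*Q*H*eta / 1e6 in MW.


P = 1000 * 9.81 * 424.3 * 64.5 * 0.88 / 1e6 = 236.2569 MW


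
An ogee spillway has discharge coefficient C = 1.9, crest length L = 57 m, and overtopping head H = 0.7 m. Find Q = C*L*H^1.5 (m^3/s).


Q = 1.9 * 57 * 0.7^1.5 = 63.4272 m^3/s


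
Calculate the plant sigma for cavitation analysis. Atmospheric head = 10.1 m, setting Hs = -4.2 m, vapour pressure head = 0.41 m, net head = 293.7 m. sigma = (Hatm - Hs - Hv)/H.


sigma = (10.1 - (-4.2) - 0.41) / 293.7 = 0.0473


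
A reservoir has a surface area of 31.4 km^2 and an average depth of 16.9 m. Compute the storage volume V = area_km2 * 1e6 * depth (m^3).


V = 31.4 * 1e6 * 16.9 = 5.3066e+08 m^3


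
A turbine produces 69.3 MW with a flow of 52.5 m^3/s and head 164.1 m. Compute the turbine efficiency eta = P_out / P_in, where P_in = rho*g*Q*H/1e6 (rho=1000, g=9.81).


P_in = 1000 * 9.81 * 52.5 * 164.1 / 1e6 = 84.5156 MW
eta = 69.3 / 84.5156 = 0.8200


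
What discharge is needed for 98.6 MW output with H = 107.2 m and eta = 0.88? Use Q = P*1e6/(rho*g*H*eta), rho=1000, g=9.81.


Q = 98.6 * 1e6 / (1000 * 9.81 * 107.2 * 0.88) = 106.5444 m^3/s


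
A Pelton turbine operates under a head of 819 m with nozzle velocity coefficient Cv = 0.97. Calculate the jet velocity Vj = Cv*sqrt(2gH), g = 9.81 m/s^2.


Vj = 0.97 * sqrt(2*9.81*819) = 122.9598 m/s


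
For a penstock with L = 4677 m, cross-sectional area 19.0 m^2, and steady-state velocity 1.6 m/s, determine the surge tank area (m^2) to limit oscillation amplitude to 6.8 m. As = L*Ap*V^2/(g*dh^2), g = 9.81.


As = 4677 * 19.0 * 1.6^2 / (9.81 * 6.8^2) = 501.5037 m^2


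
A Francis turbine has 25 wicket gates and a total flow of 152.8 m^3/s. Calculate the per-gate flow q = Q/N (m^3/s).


q = 152.8 / 25 = 6.1120 m^3/s


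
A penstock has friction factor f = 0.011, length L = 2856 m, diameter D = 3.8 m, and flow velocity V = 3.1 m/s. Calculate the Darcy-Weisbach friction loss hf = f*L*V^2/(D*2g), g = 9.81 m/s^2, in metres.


hf = 0.011 * 2856 * 3.1^2 / (3.8 * 2 * 9.81) = 4.0494 m


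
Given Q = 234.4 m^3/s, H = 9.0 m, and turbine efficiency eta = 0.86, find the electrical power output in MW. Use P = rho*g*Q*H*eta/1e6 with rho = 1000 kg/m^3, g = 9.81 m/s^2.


P = 1000 * 9.81 * 234.4 * 9.0 * 0.86 / 1e6 = 17.7979 MW


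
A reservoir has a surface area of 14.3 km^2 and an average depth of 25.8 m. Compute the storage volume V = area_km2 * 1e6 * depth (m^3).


V = 14.3 * 1e6 * 25.8 = 3.6894e+08 m^3


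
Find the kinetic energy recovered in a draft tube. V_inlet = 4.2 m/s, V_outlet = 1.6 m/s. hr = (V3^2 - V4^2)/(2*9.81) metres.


hr = (4.2^2 - 1.6^2) / (2*9.81) = 0.7686 m


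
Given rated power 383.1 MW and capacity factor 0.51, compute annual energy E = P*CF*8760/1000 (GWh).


E = 383.1 * 0.51 * 8760 / 1000 = 1711.5376 GWh


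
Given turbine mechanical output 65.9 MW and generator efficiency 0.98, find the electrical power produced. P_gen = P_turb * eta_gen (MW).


P_gen = 65.9 * 0.98 = 64.5820 MW


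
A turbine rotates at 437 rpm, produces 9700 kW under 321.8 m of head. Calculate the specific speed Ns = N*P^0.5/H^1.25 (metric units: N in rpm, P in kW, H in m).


Ns = 437 * 9700^0.5 / 321.8^1.25 = 31.5780


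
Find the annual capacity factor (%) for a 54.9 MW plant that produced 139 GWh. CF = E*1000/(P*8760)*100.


CF = 139 * 1000 / (54.9 * 8760) * 100 = 28.9027 %


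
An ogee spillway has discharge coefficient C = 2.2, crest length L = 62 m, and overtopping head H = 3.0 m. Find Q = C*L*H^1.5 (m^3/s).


Q = 2.2 * 62 * 3.0^1.5 = 708.7552 m^3/s


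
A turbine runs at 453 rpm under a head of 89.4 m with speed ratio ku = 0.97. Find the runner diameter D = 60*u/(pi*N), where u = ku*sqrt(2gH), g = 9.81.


u = 0.97 * sqrt(2*9.81*89.4) = 40.6247 m/s
D = 60 * 40.6247 / (pi * 453) = 1.7127 m


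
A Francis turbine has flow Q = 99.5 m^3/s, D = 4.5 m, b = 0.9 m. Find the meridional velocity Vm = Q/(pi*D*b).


Vm = 99.5 / (pi * 4.5 * 0.9) = 7.8202 m/s


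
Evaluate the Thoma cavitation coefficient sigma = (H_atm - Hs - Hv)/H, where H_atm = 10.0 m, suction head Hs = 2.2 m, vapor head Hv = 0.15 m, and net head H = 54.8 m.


sigma = (10.0 - 2.2 - 0.15) / 54.8 = 0.1396


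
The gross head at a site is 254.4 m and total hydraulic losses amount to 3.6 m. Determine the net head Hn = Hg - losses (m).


Hn = 254.4 - 3.6 = 250.8000 m


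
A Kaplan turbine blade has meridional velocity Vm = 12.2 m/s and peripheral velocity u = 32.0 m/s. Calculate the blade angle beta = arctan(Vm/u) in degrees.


beta = arctan(12.2 / 32.0) = 20.8693 degrees


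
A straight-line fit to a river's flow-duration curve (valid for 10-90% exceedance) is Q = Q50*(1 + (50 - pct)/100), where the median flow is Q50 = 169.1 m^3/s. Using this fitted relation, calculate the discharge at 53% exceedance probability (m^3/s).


Q = 169.1 * (1 + (50 - 53)/100) = 164.0270 m^3/s


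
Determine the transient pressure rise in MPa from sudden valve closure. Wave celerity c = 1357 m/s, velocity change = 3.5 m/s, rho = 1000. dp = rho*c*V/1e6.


dp = 1000 * 1357 * 3.5 / 1e6 = 4.7495 MPa


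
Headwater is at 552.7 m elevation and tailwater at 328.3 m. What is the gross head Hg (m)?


Hg = 552.7 - 328.3 = 224.4000 m


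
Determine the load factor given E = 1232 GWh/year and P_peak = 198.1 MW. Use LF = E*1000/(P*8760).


LF = 1232 * 1000 / (198.1 * 8760) = 0.7099


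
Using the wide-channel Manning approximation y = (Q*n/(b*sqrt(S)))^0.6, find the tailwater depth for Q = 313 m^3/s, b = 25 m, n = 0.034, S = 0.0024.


y = (313 * 0.034 / (25 * 0.0024^0.5))^0.6 = 3.6592 m


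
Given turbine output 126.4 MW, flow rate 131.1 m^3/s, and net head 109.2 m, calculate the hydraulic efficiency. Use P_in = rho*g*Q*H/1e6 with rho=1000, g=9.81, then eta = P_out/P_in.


P_in = 1000 * 9.81 * 131.1 * 109.2 / 1e6 = 140.4411 MW
eta = 126.4 / 140.4411 = 0.9000


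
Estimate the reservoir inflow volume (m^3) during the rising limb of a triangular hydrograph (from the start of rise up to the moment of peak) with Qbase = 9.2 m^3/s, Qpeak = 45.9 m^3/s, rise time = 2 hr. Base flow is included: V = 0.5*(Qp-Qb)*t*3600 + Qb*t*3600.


V = 0.5*(45.9 - 9.2)*2*3600 + 9.2*2*3600 = 198360.0000 m^3


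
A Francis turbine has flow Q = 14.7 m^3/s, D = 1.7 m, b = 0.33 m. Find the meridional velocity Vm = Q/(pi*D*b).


Vm = 14.7 / (pi * 1.7 * 0.33) = 8.3407 m/s


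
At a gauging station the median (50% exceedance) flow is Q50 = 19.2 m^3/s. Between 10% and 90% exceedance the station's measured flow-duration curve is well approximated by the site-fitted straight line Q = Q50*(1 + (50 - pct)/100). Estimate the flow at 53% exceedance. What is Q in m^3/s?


Q = 19.2 * (1 + (50 - 53)/100) = 18.6240 m^3/s


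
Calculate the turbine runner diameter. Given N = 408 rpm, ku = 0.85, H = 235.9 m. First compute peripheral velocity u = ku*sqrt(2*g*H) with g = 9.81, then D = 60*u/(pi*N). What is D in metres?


u = 0.85 * sqrt(2*9.81*235.9) = 57.8272 m/s
D = 60 * 57.8272 / (pi * 408) = 2.7069 m


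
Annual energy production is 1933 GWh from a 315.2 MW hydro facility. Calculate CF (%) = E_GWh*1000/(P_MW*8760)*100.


CF = 1933 * 1000 / (315.2 * 8760) * 100 = 70.0070 %


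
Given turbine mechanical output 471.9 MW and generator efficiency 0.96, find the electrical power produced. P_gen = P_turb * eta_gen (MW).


P_gen = 471.9 * 0.96 = 453.0240 MW


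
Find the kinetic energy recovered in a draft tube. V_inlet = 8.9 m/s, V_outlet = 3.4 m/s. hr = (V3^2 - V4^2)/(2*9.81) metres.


hr = (8.9^2 - 3.4^2) / (2*9.81) = 3.4480 m


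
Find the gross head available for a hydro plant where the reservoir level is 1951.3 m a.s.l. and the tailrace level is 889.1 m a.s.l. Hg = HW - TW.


Hg = 1951.3 - 889.1 = 1062.2000 m


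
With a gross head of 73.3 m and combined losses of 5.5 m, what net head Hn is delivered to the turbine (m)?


Hn = 73.3 - 5.5 = 67.8000 m


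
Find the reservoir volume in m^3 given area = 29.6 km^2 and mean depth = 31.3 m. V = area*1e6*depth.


V = 29.6 * 1e6 * 31.3 = 9.2648e+08 m^3


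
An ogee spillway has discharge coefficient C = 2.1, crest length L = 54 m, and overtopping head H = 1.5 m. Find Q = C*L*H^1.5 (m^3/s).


Q = 2.1 * 54 * 1.5^1.5 = 208.3291 m^3/s


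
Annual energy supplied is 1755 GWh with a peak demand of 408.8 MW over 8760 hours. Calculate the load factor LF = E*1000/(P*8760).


LF = 1755 * 1000 / (408.8 * 8760) = 0.4901


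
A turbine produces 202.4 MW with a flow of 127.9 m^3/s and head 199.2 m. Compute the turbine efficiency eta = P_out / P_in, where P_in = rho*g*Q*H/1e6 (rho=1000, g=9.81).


P_in = 1000 * 9.81 * 127.9 * 199.2 / 1e6 = 249.9360 MW
eta = 202.4 / 249.9360 = 0.8098


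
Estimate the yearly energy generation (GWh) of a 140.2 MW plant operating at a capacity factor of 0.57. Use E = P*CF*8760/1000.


E = 140.2 * 0.57 * 8760 / 1000 = 700.0466 GWh


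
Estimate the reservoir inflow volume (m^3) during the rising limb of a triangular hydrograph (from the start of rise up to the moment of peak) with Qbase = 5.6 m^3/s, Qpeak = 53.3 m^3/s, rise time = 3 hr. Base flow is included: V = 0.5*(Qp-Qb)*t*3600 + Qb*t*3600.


V = 0.5*(53.3 - 5.6)*3*3600 + 5.6*3*3600 = 318060.0000 m^3


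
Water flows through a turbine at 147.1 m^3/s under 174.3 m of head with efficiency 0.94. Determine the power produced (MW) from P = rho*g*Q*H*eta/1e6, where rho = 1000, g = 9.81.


P = 1000 * 9.81 * 147.1 * 174.3 * 0.94 / 1e6 = 236.4324 MW


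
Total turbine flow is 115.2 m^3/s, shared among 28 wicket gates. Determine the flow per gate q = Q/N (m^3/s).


q = 115.2 / 28 = 4.1143 m^3/s


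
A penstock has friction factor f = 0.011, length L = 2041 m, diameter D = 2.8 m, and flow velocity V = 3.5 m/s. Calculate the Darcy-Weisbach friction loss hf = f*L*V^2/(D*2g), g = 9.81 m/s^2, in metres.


hf = 0.011 * 2041 * 3.5^2 / (2.8 * 2 * 9.81) = 5.0063 m


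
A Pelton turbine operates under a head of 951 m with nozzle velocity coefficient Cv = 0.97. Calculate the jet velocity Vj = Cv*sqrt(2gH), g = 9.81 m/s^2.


Vj = 0.97 * sqrt(2*9.81*951) = 132.4987 m/s


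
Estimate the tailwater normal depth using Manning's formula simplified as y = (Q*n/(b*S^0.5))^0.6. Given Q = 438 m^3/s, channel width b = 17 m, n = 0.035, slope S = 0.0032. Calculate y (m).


y = (438 * 0.035 / (17 * 0.0032^0.5))^0.6 = 5.2664 m


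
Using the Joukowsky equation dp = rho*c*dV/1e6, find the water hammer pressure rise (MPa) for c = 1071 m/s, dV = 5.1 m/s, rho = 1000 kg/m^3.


dp = 1000 * 1071 * 5.1 / 1e6 = 5.4621 MPa


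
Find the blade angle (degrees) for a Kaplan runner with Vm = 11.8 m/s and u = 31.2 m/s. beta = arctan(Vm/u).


beta = arctan(11.8 / 31.2) = 20.7169 degrees


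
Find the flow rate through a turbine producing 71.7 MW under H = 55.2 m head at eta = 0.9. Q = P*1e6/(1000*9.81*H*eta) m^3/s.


Q = 71.7 * 1e6 / (1000 * 9.81 * 55.2 * 0.9) = 147.1189 m^3/s


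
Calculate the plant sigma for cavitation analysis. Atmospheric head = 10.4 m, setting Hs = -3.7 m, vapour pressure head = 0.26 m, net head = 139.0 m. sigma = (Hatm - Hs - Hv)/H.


sigma = (10.4 - (-3.7) - 0.26) / 139.0 = 0.0996


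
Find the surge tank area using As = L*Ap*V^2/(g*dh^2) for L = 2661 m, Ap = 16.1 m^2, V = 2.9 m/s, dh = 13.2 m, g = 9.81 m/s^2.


As = 2661 * 16.1 * 2.9^2 / (9.81 * 13.2^2) = 210.7899 m^2


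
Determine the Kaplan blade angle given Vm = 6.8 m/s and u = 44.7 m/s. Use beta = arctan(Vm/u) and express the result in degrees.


beta = arctan(6.8 / 44.7) = 8.6498 degrees


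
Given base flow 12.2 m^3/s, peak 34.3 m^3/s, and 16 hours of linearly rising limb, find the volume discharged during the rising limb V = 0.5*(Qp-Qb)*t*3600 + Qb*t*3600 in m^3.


V = 0.5*(34.3 - 12.2)*16*3600 + 12.2*16*3600 = 1.3392e+06 m^3


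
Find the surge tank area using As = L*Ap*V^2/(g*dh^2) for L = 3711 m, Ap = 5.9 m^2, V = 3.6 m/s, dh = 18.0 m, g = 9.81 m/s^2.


As = 3711 * 5.9 * 3.6^2 / (9.81 * 18.0^2) = 89.2758 m^2


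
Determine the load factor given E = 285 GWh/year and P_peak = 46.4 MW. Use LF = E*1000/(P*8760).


LF = 285 * 1000 / (46.4 * 8760) = 0.7012


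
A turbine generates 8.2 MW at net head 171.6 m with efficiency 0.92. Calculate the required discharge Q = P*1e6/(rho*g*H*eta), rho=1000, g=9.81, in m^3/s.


Q = 8.2 * 1e6 / (1000 * 9.81 * 171.6 * 0.92) = 5.2947 m^3/s


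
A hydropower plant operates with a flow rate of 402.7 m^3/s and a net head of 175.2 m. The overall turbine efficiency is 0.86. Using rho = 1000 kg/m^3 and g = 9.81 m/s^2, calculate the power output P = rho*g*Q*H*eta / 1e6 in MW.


P = 1000 * 9.81 * 402.7 * 175.2 * 0.86 / 1e6 = 595.2278 MW


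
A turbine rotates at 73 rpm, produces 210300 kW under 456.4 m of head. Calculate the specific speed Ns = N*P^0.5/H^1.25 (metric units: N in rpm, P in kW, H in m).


Ns = 73 * 210300^0.5 / 456.4^1.25 = 15.8694


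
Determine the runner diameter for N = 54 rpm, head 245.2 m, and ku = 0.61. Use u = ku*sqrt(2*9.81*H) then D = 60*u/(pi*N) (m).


u = 0.61 * sqrt(2*9.81*245.2) = 42.3097 m/s
D = 60 * 42.3097 / (pi * 54) = 14.9640 m


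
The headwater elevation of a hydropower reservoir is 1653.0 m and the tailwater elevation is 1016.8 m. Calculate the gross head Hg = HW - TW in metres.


Hg = 1653.0 - 1016.8 = 636.2000 m


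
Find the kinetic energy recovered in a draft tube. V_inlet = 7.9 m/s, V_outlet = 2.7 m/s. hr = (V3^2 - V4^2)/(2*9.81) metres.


hr = (7.9^2 - 2.7^2) / (2*9.81) = 2.8094 m


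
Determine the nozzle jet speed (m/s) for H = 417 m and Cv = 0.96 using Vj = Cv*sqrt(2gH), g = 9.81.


Vj = 0.96 * sqrt(2*9.81*417) = 86.8338 m/s


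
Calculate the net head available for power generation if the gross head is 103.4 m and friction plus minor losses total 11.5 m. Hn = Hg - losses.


Hn = 103.4 - 11.5 = 91.9000 m


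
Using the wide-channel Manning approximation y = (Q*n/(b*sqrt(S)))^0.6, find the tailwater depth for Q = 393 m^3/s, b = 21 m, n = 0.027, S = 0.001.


y = (393 * 0.027 / (21 * 0.001^0.5))^0.6 = 5.2738 m


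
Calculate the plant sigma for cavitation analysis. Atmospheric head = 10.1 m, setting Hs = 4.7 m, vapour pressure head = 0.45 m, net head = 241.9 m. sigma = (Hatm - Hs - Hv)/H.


sigma = (10.1 - 4.7 - 0.45) / 241.9 = 0.0205


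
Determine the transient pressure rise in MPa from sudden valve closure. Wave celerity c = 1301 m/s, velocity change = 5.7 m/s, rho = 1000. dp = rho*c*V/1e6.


dp = 1000 * 1301 * 5.7 / 1e6 = 7.4157 MPa


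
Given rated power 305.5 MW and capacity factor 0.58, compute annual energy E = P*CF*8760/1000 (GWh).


E = 305.5 * 0.58 * 8760 / 1000 = 1552.1844 GWh


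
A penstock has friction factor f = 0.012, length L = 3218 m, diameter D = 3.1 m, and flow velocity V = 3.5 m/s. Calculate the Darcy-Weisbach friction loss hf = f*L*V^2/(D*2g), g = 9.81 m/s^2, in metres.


hf = 0.012 * 3218 * 3.5^2 / (3.1 * 2 * 9.81) = 7.7775 m


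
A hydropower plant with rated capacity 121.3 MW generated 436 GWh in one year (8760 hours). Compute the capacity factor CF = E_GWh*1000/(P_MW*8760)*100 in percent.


CF = 436 * 1000 / (121.3 * 8760) * 100 = 41.0319 %


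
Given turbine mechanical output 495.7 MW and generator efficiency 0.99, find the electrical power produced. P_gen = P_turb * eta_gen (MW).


P_gen = 495.7 * 0.99 = 490.7430 MW


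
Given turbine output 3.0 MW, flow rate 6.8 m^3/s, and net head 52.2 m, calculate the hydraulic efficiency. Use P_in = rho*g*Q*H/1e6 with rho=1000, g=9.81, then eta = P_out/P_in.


P_in = 1000 * 9.81 * 6.8 * 52.2 / 1e6 = 3.4822 MW
eta = 3.0 / 3.4822 = 0.8615


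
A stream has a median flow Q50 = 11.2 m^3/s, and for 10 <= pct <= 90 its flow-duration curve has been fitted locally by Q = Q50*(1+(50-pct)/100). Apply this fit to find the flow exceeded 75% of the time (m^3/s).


Q = 11.2 * (1 + (50 - 75)/100) = 8.4000 m^3/s


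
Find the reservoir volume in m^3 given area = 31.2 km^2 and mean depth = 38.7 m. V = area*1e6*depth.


V = 31.2 * 1e6 * 38.7 = 1.2074e+09 m^3


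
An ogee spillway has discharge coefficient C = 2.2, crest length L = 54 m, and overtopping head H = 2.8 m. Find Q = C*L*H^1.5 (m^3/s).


Q = 2.2 * 54 * 2.8^1.5 = 556.6132 m^3/s


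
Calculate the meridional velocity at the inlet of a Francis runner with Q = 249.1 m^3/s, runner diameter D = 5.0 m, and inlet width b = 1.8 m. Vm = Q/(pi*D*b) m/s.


Vm = 249.1 / (pi * 5.0 * 1.8) = 8.8101 m/s


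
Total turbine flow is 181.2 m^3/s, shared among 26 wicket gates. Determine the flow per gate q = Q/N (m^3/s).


q = 181.2 / 26 = 6.9692 m^3/s


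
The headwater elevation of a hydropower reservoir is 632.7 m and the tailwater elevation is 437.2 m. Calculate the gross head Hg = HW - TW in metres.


Hg = 632.7 - 437.2 = 195.5000 m


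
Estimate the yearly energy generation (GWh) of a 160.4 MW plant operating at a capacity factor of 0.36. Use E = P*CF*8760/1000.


E = 160.4 * 0.36 * 8760 / 1000 = 505.8374 GWh


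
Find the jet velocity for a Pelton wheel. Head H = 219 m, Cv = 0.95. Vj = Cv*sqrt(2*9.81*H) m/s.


Vj = 0.95 * sqrt(2*9.81*219) = 62.2723 m/s


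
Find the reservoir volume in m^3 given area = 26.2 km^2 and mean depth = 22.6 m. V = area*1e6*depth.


V = 26.2 * 1e6 * 22.6 = 5.9212e+08 m^3


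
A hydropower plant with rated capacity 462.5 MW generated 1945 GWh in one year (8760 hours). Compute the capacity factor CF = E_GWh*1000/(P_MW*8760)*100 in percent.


CF = 1945 * 1000 / (462.5 * 8760) * 100 = 48.0069 %


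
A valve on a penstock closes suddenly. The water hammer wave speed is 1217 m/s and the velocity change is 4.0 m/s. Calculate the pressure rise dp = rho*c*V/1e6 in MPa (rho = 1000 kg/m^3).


dp = 1000 * 1217 * 4.0 / 1e6 = 4.8680 MPa


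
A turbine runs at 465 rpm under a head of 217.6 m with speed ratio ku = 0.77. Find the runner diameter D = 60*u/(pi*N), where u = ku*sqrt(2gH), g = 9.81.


u = 0.77 * sqrt(2*9.81*217.6) = 50.3118 m/s
D = 60 * 50.3118 / (pi * 465) = 2.0664 m


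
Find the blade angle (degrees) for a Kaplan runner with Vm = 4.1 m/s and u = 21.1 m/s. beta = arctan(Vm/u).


beta = arctan(4.1 / 21.1) = 10.9963 degrees


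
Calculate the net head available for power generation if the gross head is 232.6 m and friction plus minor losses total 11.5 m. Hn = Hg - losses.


Hn = 232.6 - 11.5 = 221.1000 m


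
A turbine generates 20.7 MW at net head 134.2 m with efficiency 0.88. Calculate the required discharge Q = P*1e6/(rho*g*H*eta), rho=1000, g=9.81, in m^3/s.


Q = 20.7 * 1e6 / (1000 * 9.81 * 134.2 * 0.88) = 17.8676 m^3/s


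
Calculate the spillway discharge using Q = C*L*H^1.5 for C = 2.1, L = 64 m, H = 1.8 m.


Q = 2.1 * 64 * 1.8^1.5 = 324.5697 m^3/s


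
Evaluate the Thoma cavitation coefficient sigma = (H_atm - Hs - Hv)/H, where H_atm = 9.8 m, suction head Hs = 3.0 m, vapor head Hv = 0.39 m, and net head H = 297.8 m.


sigma = (9.8 - 3.0 - 0.39) / 297.8 = 0.0215


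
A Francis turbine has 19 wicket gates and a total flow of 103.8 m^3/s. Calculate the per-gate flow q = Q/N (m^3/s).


q = 103.8 / 19 = 5.4632 m^3/s


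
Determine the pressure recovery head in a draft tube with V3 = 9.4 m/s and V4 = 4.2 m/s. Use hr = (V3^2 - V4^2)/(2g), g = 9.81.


hr = (9.4^2 - 4.2^2) / (2*9.81) = 3.6045 m


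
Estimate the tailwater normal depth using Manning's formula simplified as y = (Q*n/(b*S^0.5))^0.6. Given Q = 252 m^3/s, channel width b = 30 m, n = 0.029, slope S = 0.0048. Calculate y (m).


y = (252 * 0.029 / (30 * 0.0048^0.5))^0.6 = 2.1263 m


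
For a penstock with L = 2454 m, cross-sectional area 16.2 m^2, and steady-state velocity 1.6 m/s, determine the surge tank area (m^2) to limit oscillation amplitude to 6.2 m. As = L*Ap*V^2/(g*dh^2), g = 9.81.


As = 2454 * 16.2 * 1.6^2 / (9.81 * 6.2^2) = 269.8840 m^2


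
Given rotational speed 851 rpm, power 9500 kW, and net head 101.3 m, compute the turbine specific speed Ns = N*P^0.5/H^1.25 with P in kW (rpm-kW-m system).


Ns = 851 * 9500^0.5 / 101.3^1.25 = 258.0950


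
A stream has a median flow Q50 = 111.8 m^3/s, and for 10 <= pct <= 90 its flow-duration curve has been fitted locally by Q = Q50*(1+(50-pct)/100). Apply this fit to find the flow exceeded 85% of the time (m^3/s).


Q = 111.8 * (1 + (50 - 85)/100) = 72.6700 m^3/s


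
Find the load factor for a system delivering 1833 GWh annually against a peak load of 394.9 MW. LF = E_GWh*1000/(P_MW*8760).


LF = 1833 * 1000 / (394.9 * 8760) = 0.5299


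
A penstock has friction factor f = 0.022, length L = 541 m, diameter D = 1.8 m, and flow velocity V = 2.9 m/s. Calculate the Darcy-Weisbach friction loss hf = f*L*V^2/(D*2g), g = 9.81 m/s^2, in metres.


hf = 0.022 * 541 * 2.9^2 / (1.8 * 2 * 9.81) = 2.8343 m


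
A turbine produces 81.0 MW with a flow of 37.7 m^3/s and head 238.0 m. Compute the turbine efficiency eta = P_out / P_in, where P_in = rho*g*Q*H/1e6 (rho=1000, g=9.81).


P_in = 1000 * 9.81 * 37.7 * 238.0 / 1e6 = 88.0212 MW
eta = 81.0 / 88.0212 = 0.9202


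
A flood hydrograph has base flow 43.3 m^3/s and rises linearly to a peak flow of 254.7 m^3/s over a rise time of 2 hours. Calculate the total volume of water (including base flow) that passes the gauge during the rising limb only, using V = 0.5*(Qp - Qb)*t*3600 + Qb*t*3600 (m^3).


V = 0.5*(254.7 - 43.3)*2*3600 + 43.3*2*3600 = 1.0728e+06 m^3


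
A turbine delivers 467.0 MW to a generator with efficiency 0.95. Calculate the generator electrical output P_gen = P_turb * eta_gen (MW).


P_gen = 467.0 * 0.95 = 443.6500 MW


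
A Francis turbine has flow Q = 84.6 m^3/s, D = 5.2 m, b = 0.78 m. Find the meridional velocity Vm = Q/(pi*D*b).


Vm = 84.6 / (pi * 5.2 * 0.78) = 6.6393 m/s


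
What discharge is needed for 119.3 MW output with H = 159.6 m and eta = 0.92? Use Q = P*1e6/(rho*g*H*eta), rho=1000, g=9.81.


Q = 119.3 * 1e6 / (1000 * 9.81 * 159.6 * 0.92) = 82.8230 m^3/s


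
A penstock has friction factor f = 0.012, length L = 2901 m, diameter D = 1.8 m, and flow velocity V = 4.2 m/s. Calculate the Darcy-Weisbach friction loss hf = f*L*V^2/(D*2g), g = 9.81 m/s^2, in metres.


hf = 0.012 * 2901 * 4.2^2 / (1.8 * 2 * 9.81) = 17.3883 m


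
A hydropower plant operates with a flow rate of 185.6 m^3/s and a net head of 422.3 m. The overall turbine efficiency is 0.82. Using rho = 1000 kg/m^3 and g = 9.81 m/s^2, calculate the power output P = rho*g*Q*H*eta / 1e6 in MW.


P = 1000 * 9.81 * 185.6 * 422.3 * 0.82 / 1e6 = 630.4954 MW


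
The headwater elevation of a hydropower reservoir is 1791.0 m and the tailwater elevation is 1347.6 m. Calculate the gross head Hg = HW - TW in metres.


Hg = 1791.0 - 1347.6 = 443.4000 m


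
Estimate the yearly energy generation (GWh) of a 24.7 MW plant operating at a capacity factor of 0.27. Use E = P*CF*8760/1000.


E = 24.7 * 0.27 * 8760 / 1000 = 58.4204 GWh


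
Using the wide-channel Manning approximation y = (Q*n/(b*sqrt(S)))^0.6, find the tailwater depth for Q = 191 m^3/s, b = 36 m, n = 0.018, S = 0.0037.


y = (191 * 0.018 / (36 * 0.0037^0.5))^0.6 = 1.3108 m


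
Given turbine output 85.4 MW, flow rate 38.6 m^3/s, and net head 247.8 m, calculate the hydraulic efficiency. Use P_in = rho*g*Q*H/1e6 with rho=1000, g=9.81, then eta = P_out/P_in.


P_in = 1000 * 9.81 * 38.6 * 247.8 / 1e6 = 93.8334 MW
eta = 85.4 / 93.8334 = 0.9101


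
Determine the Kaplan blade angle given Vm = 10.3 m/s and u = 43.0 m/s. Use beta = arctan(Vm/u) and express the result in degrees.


beta = arctan(10.3 / 43.0) = 13.4705 degrees


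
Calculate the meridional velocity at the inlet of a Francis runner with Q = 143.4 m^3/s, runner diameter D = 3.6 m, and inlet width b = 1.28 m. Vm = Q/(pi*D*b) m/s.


Vm = 143.4 / (pi * 3.6 * 1.28) = 9.9057 m/s


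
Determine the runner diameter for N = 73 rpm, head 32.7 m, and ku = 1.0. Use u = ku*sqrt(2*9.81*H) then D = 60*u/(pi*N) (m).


u = 1.0 * sqrt(2*9.81*32.7) = 25.3293 m/s
D = 60 * 25.3293 / (pi * 73) = 6.6268 m


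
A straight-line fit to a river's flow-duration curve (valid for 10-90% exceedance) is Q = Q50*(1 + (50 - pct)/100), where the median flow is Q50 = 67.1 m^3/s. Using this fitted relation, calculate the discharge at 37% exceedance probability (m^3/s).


Q = 67.1 * (1 + (50 - 37)/100) = 75.8230 m^3/s


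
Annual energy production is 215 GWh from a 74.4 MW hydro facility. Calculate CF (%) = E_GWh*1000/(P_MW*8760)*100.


CF = 215 * 1000 / (74.4 * 8760) * 100 = 32.9884 %


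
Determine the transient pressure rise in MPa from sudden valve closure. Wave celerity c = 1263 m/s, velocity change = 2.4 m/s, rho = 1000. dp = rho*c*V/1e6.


dp = 1000 * 1263 * 2.4 / 1e6 = 3.0312 MPa


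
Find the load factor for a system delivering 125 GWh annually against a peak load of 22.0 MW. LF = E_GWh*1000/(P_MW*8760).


LF = 125 * 1000 / (22.0 * 8760) = 0.6486


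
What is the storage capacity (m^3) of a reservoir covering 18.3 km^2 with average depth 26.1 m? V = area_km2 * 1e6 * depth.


V = 18.3 * 1e6 * 26.1 = 4.7763e+08 m^3


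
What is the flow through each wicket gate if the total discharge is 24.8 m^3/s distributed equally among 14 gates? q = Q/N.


q = 24.8 / 14 = 1.7714 m^3/s


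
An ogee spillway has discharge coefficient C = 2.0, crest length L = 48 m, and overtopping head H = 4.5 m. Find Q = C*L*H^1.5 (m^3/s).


Q = 2.0 * 48 * 4.5^1.5 = 916.4104 m^3/s


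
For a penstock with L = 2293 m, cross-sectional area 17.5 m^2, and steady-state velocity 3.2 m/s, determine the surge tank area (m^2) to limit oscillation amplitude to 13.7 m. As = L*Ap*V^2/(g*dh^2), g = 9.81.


As = 2293 * 17.5 * 3.2^2 / (9.81 * 13.7^2) = 223.1680 m^2


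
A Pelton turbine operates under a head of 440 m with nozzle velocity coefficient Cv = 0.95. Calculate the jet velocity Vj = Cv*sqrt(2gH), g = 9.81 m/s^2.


Vj = 0.95 * sqrt(2*9.81*440) = 88.2672 m/s


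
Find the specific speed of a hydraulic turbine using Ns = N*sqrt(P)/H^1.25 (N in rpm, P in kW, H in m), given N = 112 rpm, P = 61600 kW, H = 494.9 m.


Ns = 112 * 61600^0.5 / 494.9^1.25 = 11.9086


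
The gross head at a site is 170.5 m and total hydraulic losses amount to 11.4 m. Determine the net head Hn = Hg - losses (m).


Hn = 170.5 - 11.4 = 159.1000 m


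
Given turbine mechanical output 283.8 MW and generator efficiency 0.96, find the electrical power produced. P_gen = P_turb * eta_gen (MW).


P_gen = 283.8 * 0.96 = 272.4480 MW


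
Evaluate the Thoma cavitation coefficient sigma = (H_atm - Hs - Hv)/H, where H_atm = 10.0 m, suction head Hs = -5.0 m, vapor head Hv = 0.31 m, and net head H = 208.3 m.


sigma = (10.0 - (-5.0) - 0.31) / 208.3 = 0.0705


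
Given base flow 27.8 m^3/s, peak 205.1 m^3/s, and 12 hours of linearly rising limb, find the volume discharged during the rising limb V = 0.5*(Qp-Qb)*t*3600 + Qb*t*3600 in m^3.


V = 0.5*(205.1 - 27.8)*12*3600 + 27.8*12*3600 = 5.0306e+06 m^3


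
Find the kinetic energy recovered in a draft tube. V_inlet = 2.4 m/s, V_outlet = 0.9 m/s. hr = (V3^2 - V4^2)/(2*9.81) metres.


hr = (2.4^2 - 0.9^2) / (2*9.81) = 0.2523 m


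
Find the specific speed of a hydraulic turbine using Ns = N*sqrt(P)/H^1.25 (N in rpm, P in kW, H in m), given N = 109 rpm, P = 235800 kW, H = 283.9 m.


Ns = 109 * 235800^0.5 / 283.9^1.25 = 45.4194


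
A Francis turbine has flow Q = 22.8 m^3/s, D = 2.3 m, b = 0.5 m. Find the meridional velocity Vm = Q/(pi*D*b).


Vm = 22.8 / (pi * 2.3 * 0.5) = 6.3108 m/s


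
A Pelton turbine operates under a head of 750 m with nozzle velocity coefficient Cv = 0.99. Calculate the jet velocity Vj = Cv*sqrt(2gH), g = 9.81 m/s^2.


Vj = 0.99 * sqrt(2*9.81*750) = 120.0923 m/s


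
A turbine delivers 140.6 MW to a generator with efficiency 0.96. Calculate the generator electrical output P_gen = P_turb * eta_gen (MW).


P_gen = 140.6 * 0.96 = 134.9760 MW


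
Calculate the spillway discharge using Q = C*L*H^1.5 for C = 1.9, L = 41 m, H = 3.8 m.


Q = 1.9 * 41 * 3.8^1.5 = 577.0492 m^3/s


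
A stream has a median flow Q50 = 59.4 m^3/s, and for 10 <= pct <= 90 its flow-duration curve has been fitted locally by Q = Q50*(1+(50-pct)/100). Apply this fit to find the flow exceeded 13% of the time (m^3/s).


Q = 59.4 * (1 + (50 - 13)/100) = 81.3780 m^3/s


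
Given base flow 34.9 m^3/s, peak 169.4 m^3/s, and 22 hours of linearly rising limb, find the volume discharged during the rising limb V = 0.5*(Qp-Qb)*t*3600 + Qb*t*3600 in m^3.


V = 0.5*(169.4 - 34.9)*22*3600 + 34.9*22*3600 = 8.0903e+06 m^3


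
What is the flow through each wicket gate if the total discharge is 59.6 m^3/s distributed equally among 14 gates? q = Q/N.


q = 59.6 / 14 = 4.2571 m^3/s


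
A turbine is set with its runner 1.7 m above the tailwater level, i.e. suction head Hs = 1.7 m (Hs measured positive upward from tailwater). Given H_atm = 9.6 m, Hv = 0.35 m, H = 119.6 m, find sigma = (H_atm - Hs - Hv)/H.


sigma = (9.6 - 1.7 - 0.35) / 119.6 = 0.0631


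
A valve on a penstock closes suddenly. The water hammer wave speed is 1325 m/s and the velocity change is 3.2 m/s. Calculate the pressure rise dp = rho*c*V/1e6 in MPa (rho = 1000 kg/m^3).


dp = 1000 * 1325 * 3.2 / 1e6 = 4.2400 MPa


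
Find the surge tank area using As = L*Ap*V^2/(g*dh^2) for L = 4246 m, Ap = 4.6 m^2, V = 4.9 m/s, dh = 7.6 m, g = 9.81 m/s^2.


As = 4246 * 4.6 * 4.9^2 / (9.81 * 7.6^2) = 827.6254 m^2


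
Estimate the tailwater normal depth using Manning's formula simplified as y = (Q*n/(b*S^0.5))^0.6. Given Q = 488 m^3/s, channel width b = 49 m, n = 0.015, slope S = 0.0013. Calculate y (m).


y = (488 * 0.015 / (49 * 0.0013^0.5))^0.6 = 2.3464 m


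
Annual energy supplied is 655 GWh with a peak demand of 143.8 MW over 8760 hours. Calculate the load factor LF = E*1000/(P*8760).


LF = 655 * 1000 / (143.8 * 8760) = 0.5200


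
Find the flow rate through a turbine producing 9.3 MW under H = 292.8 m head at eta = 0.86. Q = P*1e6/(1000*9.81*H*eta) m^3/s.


Q = 9.3 * 1e6 / (1000 * 9.81 * 292.8 * 0.86) = 3.7648 m^3/s


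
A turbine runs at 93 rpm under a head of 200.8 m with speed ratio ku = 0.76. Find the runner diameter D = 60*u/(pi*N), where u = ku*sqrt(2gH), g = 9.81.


u = 0.76 * sqrt(2*9.81*200.8) = 47.7029 m/s
D = 60 * 47.7029 / (pi * 93) = 9.7963 m


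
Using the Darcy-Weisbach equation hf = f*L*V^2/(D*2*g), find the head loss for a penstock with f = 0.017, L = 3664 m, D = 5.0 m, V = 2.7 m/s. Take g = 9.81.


hf = 0.017 * 3664 * 2.7^2 / (5.0 * 2 * 9.81) = 4.6287 m


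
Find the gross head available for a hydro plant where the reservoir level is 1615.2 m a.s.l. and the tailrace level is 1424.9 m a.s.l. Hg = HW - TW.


Hg = 1615.2 - 1424.9 = 190.3000 m


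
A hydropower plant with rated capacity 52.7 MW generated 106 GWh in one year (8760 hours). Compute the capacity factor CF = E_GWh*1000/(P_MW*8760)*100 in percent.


CF = 106 * 1000 / (52.7 * 8760) * 100 = 22.9610 %


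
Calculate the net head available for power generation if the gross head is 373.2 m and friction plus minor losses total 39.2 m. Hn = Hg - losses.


Hn = 373.2 - 39.2 = 334.0000 m


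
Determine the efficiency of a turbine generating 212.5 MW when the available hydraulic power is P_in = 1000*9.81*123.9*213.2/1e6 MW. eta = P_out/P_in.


P_in = 1000 * 9.81 * 123.9 * 213.2 / 1e6 = 259.1359 MW
eta = 212.5 / 259.1359 = 0.8200


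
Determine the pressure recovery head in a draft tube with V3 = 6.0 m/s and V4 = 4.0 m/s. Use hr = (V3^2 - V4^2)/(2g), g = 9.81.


hr = (6.0^2 - 4.0^2) / (2*9.81) = 1.0194 m


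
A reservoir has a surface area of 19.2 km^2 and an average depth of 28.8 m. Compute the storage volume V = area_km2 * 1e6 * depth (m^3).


V = 19.2 * 1e6 * 28.8 = 5.5296e+08 m^3


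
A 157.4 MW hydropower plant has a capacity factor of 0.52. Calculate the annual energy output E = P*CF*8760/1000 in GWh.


E = 157.4 * 0.52 * 8760 / 1000 = 716.9885 GWh


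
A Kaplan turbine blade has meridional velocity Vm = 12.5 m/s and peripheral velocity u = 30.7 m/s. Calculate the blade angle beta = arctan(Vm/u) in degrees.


beta = arctan(12.5 / 30.7) = 22.1545 degrees


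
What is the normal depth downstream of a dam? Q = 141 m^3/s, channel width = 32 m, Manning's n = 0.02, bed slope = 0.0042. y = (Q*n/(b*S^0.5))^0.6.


y = (141 * 0.02 / (32 * 0.0042^0.5))^0.6 = 1.2025 m


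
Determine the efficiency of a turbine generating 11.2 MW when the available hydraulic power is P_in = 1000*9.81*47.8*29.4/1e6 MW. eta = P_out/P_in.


P_in = 1000 * 9.81 * 47.8 * 29.4 / 1e6 = 13.7862 MW
eta = 11.2 / 13.7862 = 0.8124


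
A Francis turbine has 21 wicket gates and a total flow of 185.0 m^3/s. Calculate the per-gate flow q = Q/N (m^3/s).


q = 185.0 / 21 = 8.8095 m^3/s


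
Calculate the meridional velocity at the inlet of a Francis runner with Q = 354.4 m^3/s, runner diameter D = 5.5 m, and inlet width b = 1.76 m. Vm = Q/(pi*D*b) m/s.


Vm = 354.4 / (pi * 5.5 * 1.76) = 11.6538 m/s


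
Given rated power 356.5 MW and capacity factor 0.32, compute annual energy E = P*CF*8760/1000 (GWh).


E = 356.5 * 0.32 * 8760 / 1000 = 999.3408 GWh


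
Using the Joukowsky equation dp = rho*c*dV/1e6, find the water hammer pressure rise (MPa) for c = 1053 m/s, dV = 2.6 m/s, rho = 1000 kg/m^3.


dp = 1000 * 1053 * 2.6 / 1e6 = 2.7378 MPa


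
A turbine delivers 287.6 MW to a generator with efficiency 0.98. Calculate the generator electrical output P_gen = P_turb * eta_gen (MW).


P_gen = 287.6 * 0.98 = 281.8480 MW


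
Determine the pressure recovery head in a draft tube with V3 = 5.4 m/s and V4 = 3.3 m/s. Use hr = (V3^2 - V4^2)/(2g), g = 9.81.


hr = (5.4^2 - 3.3^2) / (2*9.81) = 0.9312 m


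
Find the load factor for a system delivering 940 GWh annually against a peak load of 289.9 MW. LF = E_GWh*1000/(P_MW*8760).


LF = 940 * 1000 / (289.9 * 8760) = 0.3701


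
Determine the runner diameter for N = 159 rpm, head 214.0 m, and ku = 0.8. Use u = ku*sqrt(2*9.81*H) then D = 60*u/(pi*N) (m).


u = 0.8 * sqrt(2*9.81*214.0) = 51.8378 m/s
D = 60 * 51.8378 / (pi * 159) = 6.2266 m


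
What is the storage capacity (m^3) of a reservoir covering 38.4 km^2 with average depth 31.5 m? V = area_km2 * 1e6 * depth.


V = 38.4 * 1e6 * 31.5 = 1.2096e+09 m^3


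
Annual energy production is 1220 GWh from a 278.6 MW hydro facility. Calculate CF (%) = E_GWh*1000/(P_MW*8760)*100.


CF = 1220 * 1000 / (278.6 * 8760) * 100 = 49.9890 %


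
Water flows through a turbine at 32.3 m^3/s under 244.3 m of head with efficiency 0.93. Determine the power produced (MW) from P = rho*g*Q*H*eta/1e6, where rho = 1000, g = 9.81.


P = 1000 * 9.81 * 32.3 * 244.3 * 0.93 / 1e6 = 71.9910 MW


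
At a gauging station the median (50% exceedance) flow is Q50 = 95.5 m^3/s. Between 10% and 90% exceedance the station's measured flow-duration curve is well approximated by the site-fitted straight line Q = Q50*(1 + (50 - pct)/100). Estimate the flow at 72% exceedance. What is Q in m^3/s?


Q = 95.5 * (1 + (50 - 72)/100) = 74.4900 m^3/s


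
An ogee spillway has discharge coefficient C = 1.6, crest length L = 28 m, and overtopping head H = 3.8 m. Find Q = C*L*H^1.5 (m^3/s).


Q = 1.6 * 28 * 3.8^1.5 = 331.8589 m^3/s
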